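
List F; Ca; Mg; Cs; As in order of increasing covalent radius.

F is in period 2, group 17; Mg is in period 3, group 2; Ca is in period 4, group 2; As is in period 4, group 15; Cs is in period 6, group 1.
Moving right in a period, electrons are added to the same shell under a stronger nuclear pull, so atoms get smaller; moving down, a new shell is opened and atoms get larger.
Here both period and group differ, so the two effects have to be weighed against each other.
As > F: both effects reinforce here, so As is clearly the larger of the two.
Mg > As: period and group pull opposite ways; the across-period shift dominates (139 vs 121 pm).
Ca > Mg: Ca sits below Mg in group 2, so the down-group effect alone puts Ca larger.
Cs > Ca: both effects reinforce here, so Cs is clearly the larger of the two.
For reference (pm): F 64, Mg 139, Ca 171, As 121, Cs 232.
So from smallest to largest: F < As < Mg < Ca < Cs.

F, As, Mg, Ca, Cs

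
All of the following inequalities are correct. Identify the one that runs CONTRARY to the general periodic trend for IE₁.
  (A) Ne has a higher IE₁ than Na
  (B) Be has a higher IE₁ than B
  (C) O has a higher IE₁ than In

The general trend: IE₁ increases across a period and decreases down a group.
(A) Ne (period 2, group 18) vs Na (period 3, group 1): the stated order agrees with the simple trend.
(B) Be (period 2, group 2) vs B (period 2, group 13): the stated order contradicts the simple trend.
(C) O (period 2, group 16) vs In (period 5, group 13): the stated order agrees with the simple trend.
The exception is (B): removing B's lone 2p electron is easier than breaking Be's filled 2s².

(B)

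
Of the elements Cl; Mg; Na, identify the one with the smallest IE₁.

Removing the outermost electron gets harder across a period and easier down a group.
All lie in period 3, so first ionization energy increases left to right.
The smallest IE₁ among these belongs to Na.

Na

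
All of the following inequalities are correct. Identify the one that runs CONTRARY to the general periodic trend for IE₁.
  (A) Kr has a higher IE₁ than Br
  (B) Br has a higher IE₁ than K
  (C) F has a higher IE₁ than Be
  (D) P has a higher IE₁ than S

The general trend: IE₁ increases across a period and decreases down a group.
(A) Kr (period 4, group 18) vs Br (period 4, group 17): the stated order agrees with the simple trend.
(B) Br (period 4, group 17) vs K (period 4, group 1): the stated order agrees with the simple trend.
(C) F (period 2, group 17) vs Be (period 2, group 2): the stated order agrees with the simple trend.
(D) P (period 3, group 15) vs S (period 3, group 16): the stated order contradicts the simple trend.
The exception is (D): S (3p⁴) ionizes more easily than half-filled P (3p³) because the paired 3p electron in S is pushed out by e⁻–e⁻ repulsion.

(D)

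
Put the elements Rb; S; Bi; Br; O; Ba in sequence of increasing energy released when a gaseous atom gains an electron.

Ba < Rb < Bi < O < S < Br

O is in period 2, group 16; S is in period 3, group 16; Br is in period 4, group 17; Rb is in period 5, group 1; Ba is in period 6, group 2; Bi is in period 6, group 15.
Atoms with high Z_eff and room in the valence shell (especially the halogens) have the most exothermic electron affinities.
Here both period and group differ, so the two effects have to be weighed against each other.
Rb > Ba: period and group pull opposite ways; the down-group shift dominates (47 vs 14 kJ/mol).
Bi > Rb: the two effects oppose for this pair; the across-period effect wins (91 vs 47 kJ/mol).
O > Bi: relative to Bi, both the across-period and down-group shifts push O's electron affinity up.
S > O: this pair runs against the simple trend — see the exception note.
Br > S: period and group pull opposite ways; the across-period shift dominates (325 vs 200 kJ/mol).
Note the exception: S has a higher electron affinity than O, contrary to the simple trend — the compact 2p subshell of O repels the added electron more than S's larger 3p does.
Approximate values (kJ/mol): O 141, S 200, Br 325, Rb 47, Ba 14, Bi 91.
So from lowest to highest: Ba < Rb < Bi < O < S < Br.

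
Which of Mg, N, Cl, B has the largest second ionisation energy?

N

After 1 electron has been removed, what remains? Mg⁺ still has 1 valence electron; N⁺ still has 4 valence electrons; Cl⁺ still has 6 valence electrons; B⁺ still has 2 valence electrons.
All are still removing valence electrons, so compare the +1 ions as you would atoms: IE_2 generally rises across a period (higher Z_eff) and falls down a group (larger shell), subject to the usual subshell exceptions.
Valence configurations: Mg⁺ [Ne]3s¹, N⁺ [He]2s²2p², Cl⁺ [Ne]3s²3p⁴, B⁺ [He]2s².
Tabulated IE_2 (kJ/mol): Mg 1451, N 2856, Cl 2298, B 2427.
Hence IE_2: Mg < Cl < B < N.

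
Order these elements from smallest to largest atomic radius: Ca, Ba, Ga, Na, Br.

Br < Ga < Na < Ca < Ba

Moving right in a period, electrons are added to the same shell under a stronger nuclear pull, so atoms get smaller; moving down, a new shell is opened and atoms get larger.
These span different periods and groups, so the two trends combine.
Ga > Br: Ga lies to the left of Br in period 4, so the across-period effect alone puts Ga larger.
Na > Ga: the two effects oppose for this pair; the across-period effect wins (155 vs 124 pm).
Ca > Na: period and group pull opposite ways; the down-group shift dominates (171 vs 155 pm).
Ba > Ca: Ba sits below Ca in group 2, so the down-group effect alone puts Ba larger.
For reference (pm): Na 155, Ca 171, Ga 124, Br 114, Ba 196.
So from smallest to largest: Br < Ga < Na < Ca < Ba.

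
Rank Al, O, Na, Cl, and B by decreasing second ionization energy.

Na > O > B > Cl > Al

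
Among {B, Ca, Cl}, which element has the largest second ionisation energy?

B

Consider each +1 ion: B⁺ still has 2 valence electrons; Ca⁺ still has 1 valence electron; Cl⁺ still has 6 valence electrons.
All are still removing valence electrons, so compare the +1 ions as you would atoms: IE_2 generally rises across a period (higher Z_eff) and falls down a group (larger shell), subject to the usual subshell exceptions.
Valence configurations: B⁺ [He]2s², Ca⁺ [Ar]4s¹, Cl⁺ [Ne]3s²3p⁴.
The numbers (kJ/mol): B 2427, Ca 1145, Cl 2298.
Putting it together, IE_2: Ca < Cl < B.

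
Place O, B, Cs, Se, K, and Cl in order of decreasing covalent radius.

B is in period 2, group 13; O is in period 2, group 16; Cl is in period 3, group 17; K is in period 4, group 1; Se is in period 4, group 16; Cs is in period 6, group 1.
Moving right in a period, electrons are added to the same shell under a stronger nuclear pull, so atoms get smaller; moving down, a new shell is opened and atoms get larger.
These span different periods and groups, so the two trends combine.
B > O: B lies to the left of O in period 2, so the across-period effect alone puts B larger.
Cl > B: period and group pull opposite ways; the down-group shift dominates (99 vs 85 pm).
Se > Cl: both effects reinforce here, so Se is clearly the larger of the two.
K > Se: K lies to the left of Se in period 4, so the across-period effect alone puts K larger.
Cs > K: they share group 1; the group trend gives Cs the larger value.
Tabulated atomic radius (pm): B 85, O 63, Cl 99, K 196, Se 116, Cs 232.
So from largest to smallest: Cs > K > Se > Cl > B > O.

Cs > K > Se > Cl > B > O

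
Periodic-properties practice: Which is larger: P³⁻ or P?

P³⁻

Forming P³⁻ adds 3 electrons to P. More electron–electron repulsion in the same shell, with unchanged nuclear charge, lets the cloud expand.
An anion is larger than its parent atom: P³⁻ > P.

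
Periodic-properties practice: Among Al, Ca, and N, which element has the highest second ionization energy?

N

IE_2 is the cost of taking one more electron from the +1 cation: Al⁺ still has 2 valence electrons; Ca⁺ still has 1 valence electron; N⁺ still has 4 valence electrons.
All are still removing valence electrons, so compare the +1 ions as you would atoms: IE_2 generally rises across a period (higher Z_eff) and falls down a group (larger shell), subject to the usual subshell exceptions.
Valence configurations: Al⁺ [Ne]3s², Ca⁺ [Ar]4s¹, N⁺ [He]2s²2p².
The numbers (kJ/mol): Al 1817, Ca 1145, N 2856.
So the second ionization energies run Ca < Al < N.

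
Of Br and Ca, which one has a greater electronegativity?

Br

EN rises left→right (higher Z_eff, smaller atoms) and falls top→bottom (larger, more shielded atoms).
All lie in period 4, so electronegativity increases left to right.
So Br has the greater electronegativity (Br > Ca).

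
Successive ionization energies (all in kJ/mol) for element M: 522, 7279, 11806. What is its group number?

Look for the largest jump between consecutive ionization energies: IE2/IE1 ≈ 13.9, far larger than any earlier ratio.
That jump marks the point where a core electron is being removed. So the atom has 1 valence electron.
A main-group element with 1 valence electron is in group 1.

Group 1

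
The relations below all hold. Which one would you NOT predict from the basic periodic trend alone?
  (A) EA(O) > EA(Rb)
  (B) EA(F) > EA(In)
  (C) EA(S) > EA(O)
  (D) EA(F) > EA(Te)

The general trend: electron affinity increases across a period and decreases down a group.
(A) O (period 2, group 16) vs Rb (period 5, group 1): the stated order agrees with the simple trend.
(B) F (period 2, group 17) vs In (period 5, group 13): the stated order agrees with the simple trend.
(C) S (period 3, group 16) vs O (period 2, group 16): the stated order contradicts the simple trend.
(D) F (period 2, group 17) vs Te (period 5, group 16): the stated order agrees with the simple trend.
The exception is (C): the compact 2p subshell of O repels the added electron more than S's larger 3p does.

(C)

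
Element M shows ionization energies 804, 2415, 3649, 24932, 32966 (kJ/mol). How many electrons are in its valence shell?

3

Look for the largest jump between consecutive ionization energies: IE4/IE3 ≈ 6.8, far larger than any earlier ratio.
That jump marks the point where a core electron is being removed. So the atom has 3 valence electrons.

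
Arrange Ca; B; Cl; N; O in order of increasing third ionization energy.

B < Cl < N < Ca < O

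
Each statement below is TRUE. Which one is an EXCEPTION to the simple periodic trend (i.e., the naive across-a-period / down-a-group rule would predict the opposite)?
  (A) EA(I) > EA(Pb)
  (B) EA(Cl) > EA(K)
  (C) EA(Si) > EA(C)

(C)

The general trend: electron affinity increases across a period and decreases down a group.
(A) I (period 5, group 17) vs Pb (period 6, group 14): the stated order agrees with the simple trend.
(B) Cl (period 3, group 17) vs K (period 4, group 1): the stated order agrees with the simple trend.
(C) Si (period 3, group 14) vs C (period 2, group 14): the stated order contradicts the simple trend.
The exception is (C): Si's larger, more diffuse 3p orbitals accept an added electron slightly more readily than C's compact 2p.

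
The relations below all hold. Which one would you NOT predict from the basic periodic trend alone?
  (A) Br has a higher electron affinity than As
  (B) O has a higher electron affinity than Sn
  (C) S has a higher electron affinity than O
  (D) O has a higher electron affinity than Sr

The general trend: electron affinity increases across a period and decreases down a group.
(A) Br (period 4, group 17) vs As (period 4, group 15): the stated order agrees with the simple trend.
(B) O (period 2, group 16) vs Sn (period 5, group 14): the stated order agrees with the simple trend.
(C) S (period 3, group 16) vs O (period 2, group 16): the stated order contradicts the simple trend.
(D) O (period 2, group 16) vs Sr (period 5, group 2): the stated order agrees with the simple trend.
The exception is (C): the compact 2p subshell of O repels the added electron more than S's larger 3p does.

(C)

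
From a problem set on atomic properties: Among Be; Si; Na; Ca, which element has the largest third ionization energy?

IE_3 is the cost of taking one more electron from the +2 cation: Be²⁺ is the bare [He] core; Si²⁺ still has 2 valence electrons; Na²⁺ is already 1 electron into the core; Ca²⁺ is the bare [Ar] core.
Pulling an electron out of a noble-gas core costs far more than removing a remaining valence electron, so Ca, Na and Be sit at the high end of IE_3.
Approximate IE_3 values (kJ/mol): Be 14849, Si 3232, Na 6910, Ca 4912.
Overall IE_3 order: Si < Ca < Na < Be.

Be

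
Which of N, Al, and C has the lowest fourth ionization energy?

C

After 3 electrons have been removed, what remains? N³⁺ still has 2 valence electrons; Al³⁺ is the bare [Ne] core; C³⁺ still has 1 valence electron.
Pulling an electron out of a noble-gas core costs far more than removing a remaining valence electron, so Al sits at the high end of IE_4.
Valence configurations: N³⁺ [He]2s², C³⁺ [He]2s¹.
Tabulated IE_4 (kJ/mol): N 7475, Al 11577, C 6223.
Overall IE_4 order: C < N < Al.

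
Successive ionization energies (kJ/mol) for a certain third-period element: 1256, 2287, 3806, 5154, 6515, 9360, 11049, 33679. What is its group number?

Group 17

Look for the largest jump between consecutive ionization energies: IE8/IE7 ≈ 3.0, far larger than any earlier ratio.
That jump marks the point where a core electron is being removed. So the atom has 7 valence electrons.
A main-group element with 7 valence electrons is in group 17.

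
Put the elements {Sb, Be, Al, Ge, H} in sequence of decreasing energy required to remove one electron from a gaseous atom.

H > Be > Sb > Ge > Al

H is in period 1, group 1; Be is in period 2, group 2; Al is in period 3, group 13; Ge is in period 4, group 14; Sb is in period 5, group 15.
Across a period the outer electron is held more tightly (higher IE₁); down a group it sits in a higher shell, more shielded, and comes off more easily.
A diagonal step moves right (one effect) and down (the opposite effect) at once.
Ge > Al: period and group pull opposite ways; the across-period shift dominates (762 vs 578 kJ/mol).
Sb > Ge: period and group pull opposite ways; the across-period shift dominates (831 vs 762 kJ/mol).
Be > Sb: period and group pull opposite ways; the down-group shift dominates (900 vs 831 kJ/mol).
H > Be: the two effects oppose for this pair; the down-group effect wins (1312 vs 900 kJ/mol).
Tabulated first ionization energy (kJ/mol): H 1312, Be 900, Al 578, Ge 762, Sb 831.
So from highest to lowest: H > Be > Sb > Ge > Al.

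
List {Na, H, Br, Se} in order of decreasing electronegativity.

Br > Se > H > Na

H is in period 1, group 1; Na is in period 3, group 1; Se is in period 4, group 16; Br is in period 4, group 17.
Smaller atoms with higher effective nuclear charge are more electronegative.
Neither a single period nor a single group — weigh both effects.
H > Na: H sits above Na in group 1, so the down-group effect alone puts H higher.
Se > H: the two effects oppose for this pair; the across-period effect wins (2.55 vs 2.20).
Br > Se: both are in period 4; the period trend gives Br the larger value.
Approximate values (Pauling): H 2.20, Na 0.93, Se 2.55, Br 2.96.
So from highest to lowest: Br > Se > H > Na.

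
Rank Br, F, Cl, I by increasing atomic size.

F < Cl < Br < I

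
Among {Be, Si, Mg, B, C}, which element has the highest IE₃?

Be

After 2 electrons have been removed, what remains? Be²⁺ is the bare [He] core; Si²⁺ still has 2 valence electrons; Mg²⁺ is the bare [Ne] core; B²⁺ still has 1 valence electron; C²⁺ still has 2 valence electrons.
Core electrons are held far more tightly than valence electrons, so Mg and Be top the IE_3 order.
Valence configurations: Si²⁺ [Ne]3s², B²⁺ [He]2s¹, C²⁺ [He]2s².
Approximate IE_3 values (kJ/mol): Be 14849, Si 3232, Mg 7733, B 3660, C 4620.
Overall IE_3 order: Si < B < C < Mg < Be.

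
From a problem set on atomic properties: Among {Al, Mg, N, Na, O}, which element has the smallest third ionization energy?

Al

After 2 electrons have been removed, what remains? Al²⁺ still has 1 valence electron; Mg²⁺ is the bare [Ne] core; N²⁺ still has 3 valence electrons; Na²⁺ is already 1 electron into the core; O²⁺ still has 4 valence electrons.
Pulling an electron out of a noble-gas core costs far more than removing a remaining valence electron, so Na and Mg sit at the high end of IE_3.
Valence configurations: Al²⁺ [Ne]3s¹, N²⁺ [He]2s²2p¹, O²⁺ [He]2s²2p².
Approximate IE_3 values (kJ/mol): Al 2745, Mg 7733, N 4578, Na 6910, O 5300.
Putting it together, IE_3: Al < N < O < Na < Mg.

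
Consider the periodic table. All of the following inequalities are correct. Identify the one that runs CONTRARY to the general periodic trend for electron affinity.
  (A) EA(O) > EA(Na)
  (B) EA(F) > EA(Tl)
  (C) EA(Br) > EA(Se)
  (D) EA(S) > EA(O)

(D)

The general trend: electron affinity increases across a period and decreases down a group.
(A) O (period 2, group 16) vs Na (period 3, group 1): the stated order agrees with the simple trend.
(B) F (period 2, group 17) vs Tl (period 6, group 13): the stated order agrees with the simple trend.
(C) Br (period 4, group 17) vs Se (period 4, group 16): the stated order agrees with the simple trend.
(D) S (period 3, group 16) vs O (period 2, group 16): the stated order contradicts the simple trend.
The exception is (D): the compact 2p subshell of O repels the added electron more than S's larger 3p does.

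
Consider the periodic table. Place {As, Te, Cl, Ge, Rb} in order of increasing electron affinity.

Rb, As, Ge, Te, Cl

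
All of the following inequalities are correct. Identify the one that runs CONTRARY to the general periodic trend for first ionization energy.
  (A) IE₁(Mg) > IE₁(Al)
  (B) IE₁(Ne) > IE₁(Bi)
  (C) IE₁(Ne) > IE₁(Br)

(A)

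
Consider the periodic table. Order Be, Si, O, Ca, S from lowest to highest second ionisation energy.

Ca < Si < Be < S < O

IE_2 is the cost of taking one more electron from the +1 cation: Be⁺ still has 1 valence electron; Si⁺ still has 3 valence electrons; O⁺ still has 5 valence electrons; Ca⁺ still has 1 valence electron; S⁺ still has 5 valence electrons.
All are still removing valence electrons, so compare the +1 ions as you would atoms: IE_2 generally rises across a period (higher Z_eff) and falls down a group (larger shell), subject to the usual subshell exceptions.
Valence configurations: Be⁺ [He]2s¹, Si⁺ [Ne]3s²3p¹, O⁺ [He]2s²2p³, Ca⁺ [Ar]4s¹, S⁺ [Ne]3s²3p³.
Approximate IE_2 values (kJ/mol): Be 1757, Si 1577, O 3388, Ca 1145, S 2252.
Hence IE_2: Ca < Si < Be < S < O.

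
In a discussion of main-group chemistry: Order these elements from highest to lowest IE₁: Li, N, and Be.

N > Be > Li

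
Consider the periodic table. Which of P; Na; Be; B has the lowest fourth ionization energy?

After 3 electrons have been removed, what remains? P³⁺ still has 2 valence electrons; Na³⁺ is already 2 electrons into the core; Be³⁺ is already 1 electron into the core; B³⁺ is the bare [He] core.
Breaking into a closed-shell core is much more expensive than removing a leftover valence electron — Na, Be and B have the largest IE_4 here.
Approximate IE_4 values (kJ/mol): P 4964, Na 9543, Be 21007, B 25026.
So the fourth ionization energies run P < Na < Be < B.

P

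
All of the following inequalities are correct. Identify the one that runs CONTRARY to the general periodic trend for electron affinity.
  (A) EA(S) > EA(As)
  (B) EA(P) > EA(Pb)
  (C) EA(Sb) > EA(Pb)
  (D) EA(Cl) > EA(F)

(D)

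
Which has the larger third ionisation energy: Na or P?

Na

The third ionization energy removes an electron from the +2 ion. For each element: Na²⁺ is already 1 electron into the core; P²⁺ still has 3 valence electrons.
Core electrons are held far more tightly than valence electrons, so Na tops the IE_3 order.
Tabulated IE_3 (kJ/mol): Na 6910, P 2914.
Hence IE_3: P < Na.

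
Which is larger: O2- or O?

Forming O2- adds 2 electrons to O. More electron–electron repulsion in the same shell, with unchanged nuclear charge, lets the cloud expand.
An anion is larger than its parent atom: O2- > O.

O2-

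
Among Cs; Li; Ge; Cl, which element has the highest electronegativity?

Cl

Li is in period 2, group 1; Cl is in period 3, group 17; Ge is in period 4, group 14; Cs is in period 6, group 1.
Atoms toward the upper right of the periodic table pull bonding electrons most strongly.
Here both period and group differ, so the two effects have to be weighed against each other.
Li > Cs: they share group 1; the group trend gives Li the larger value.
Ge > Li: period and group pull opposite ways; the across-period shift dominates (2.01 vs 0.98).
Cl > Ge: both effects reinforce here, so Cl is clearly the higher of the two.
For reference (Pauling): Li 0.98, Cl 3.16, Ge 2.01, Cs 0.79.
The highest electronegativity among these belongs to Cl.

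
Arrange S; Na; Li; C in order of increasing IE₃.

S, C, Na, Li

After 2 electrons have been removed, what remains? S²⁺ still has 4 valence electrons; Na²⁺ is already 1 electron into the core; Li²⁺ is already 1 electron into the core; C²⁺ still has 2 valence electrons.
Breaking into a closed-shell core is much more expensive than removing a leftover valence electron — Na and Li have the largest IE_3 here.
Valence configurations: S²⁺ [Ne]3s²3p², C²⁺ [He]2s².
Approximate IE_3 values (kJ/mol): S 3357, Na 6910, Li 11815, C 4620.
Overall IE_3 order: S < C < Na < Li.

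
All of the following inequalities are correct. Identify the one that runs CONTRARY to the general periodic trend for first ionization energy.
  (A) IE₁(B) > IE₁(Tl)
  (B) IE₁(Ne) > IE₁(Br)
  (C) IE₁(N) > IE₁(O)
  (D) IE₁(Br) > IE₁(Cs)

(C)

The general trend: first ionization energy increases across a period and decreases down a group.
(A) B (period 2, group 13) vs Tl (period 6, group 13): the stated order agrees with the simple trend.
(B) Ne (period 2, group 18) vs Br (period 4, group 17): the stated order agrees with the simple trend.
(C) N (period 2, group 15) vs O (period 2, group 16): the stated order contradicts the simple trend.
(D) Br (period 4, group 17) vs Cs (period 6, group 1): the stated order agrees with the simple trend.
The exception is (C): pairing an electron in O's 2p⁴ costs repulsion energy, so O ionizes more easily than half-filled N (2p³).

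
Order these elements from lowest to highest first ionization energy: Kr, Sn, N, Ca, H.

Ca < Sn < H < Kr < N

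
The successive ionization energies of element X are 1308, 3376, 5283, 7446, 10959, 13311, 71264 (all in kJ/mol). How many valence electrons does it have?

Look for the largest jump between consecutive ionization energies: IE7/IE6 ≈ 5.4, far larger than any earlier ratio.
That jump marks the point where a core electron is being removed. So the atom has 6 valence electrons.

6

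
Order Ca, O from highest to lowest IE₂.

O > Ca

After 1 electron has been removed, what remains? Ca⁺ still has 1 valence electron; O⁺ still has 5 valence electrons.
All are still removing valence electrons, so compare the +1 ions as you would atoms: IE_2 generally rises across a period (higher Z_eff) and falls down a group (larger shell), subject to the usual subshell exceptions.
Valence configurations: Ca⁺ [Ar]4s¹, O⁺ [He]2s²2p³.
The numbers (kJ/mol): Ca 1145, O 3388.
Putting it together, IE_2: Ca < O.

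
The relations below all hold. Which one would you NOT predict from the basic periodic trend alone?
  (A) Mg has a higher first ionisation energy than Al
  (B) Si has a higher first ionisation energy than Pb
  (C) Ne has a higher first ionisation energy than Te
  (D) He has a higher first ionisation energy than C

The general trend: first ionisation energy increases across a period and decreases down a group.
(A) Mg (period 3, group 2) vs Al (period 3, group 13): the stated order contradicts the simple trend.
(B) Si (period 3, group 14) vs Pb (period 6, group 14): the stated order agrees with the simple trend.
(C) Ne (period 2, group 18) vs Te (period 5, group 16): the stated order agrees with the simple trend.
(D) He (period 1, group 18) vs C (period 2, group 14): the stated order agrees with the simple trend.
The exception is (A): Al's single 3p electron is easier to remove than one from Mg's filled 3s².

(A)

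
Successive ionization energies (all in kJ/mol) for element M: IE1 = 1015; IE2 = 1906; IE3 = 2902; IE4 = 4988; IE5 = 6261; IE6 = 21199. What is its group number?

Look for the largest jump between consecutive ionization energies: IE6/IE5 ≈ 3.4, far larger than any earlier ratio.
That jump marks the point where a core electron is being removed. So the atom has 5 valence electrons.
A main-group element with 5 valence electrons is in group 15.

Group 15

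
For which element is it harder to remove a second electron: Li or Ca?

Li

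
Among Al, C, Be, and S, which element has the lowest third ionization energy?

Al

After 2 electrons have been removed, what remains? Al²⁺ still has 1 valence electron; C²⁺ still has 2 valence electrons; Be²⁺ is the bare [He] core; S²⁺ still has 4 valence electrons.
Core electrons are held far more tightly than valence electrons, so Be tops the IE_3 order.
Valence configurations: Al²⁺ [Ne]3s¹, C²⁺ [He]2s², S²⁺ [Ne]3s²3p².
The numbers (kJ/mol): Al 2745, C 4620, Be 14849, S 3357.
So the third ionization energies run Al < S < C < Be.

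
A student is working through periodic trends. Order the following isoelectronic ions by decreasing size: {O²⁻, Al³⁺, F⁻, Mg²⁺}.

O²⁻ > F⁻ > Mg²⁺ > Al³⁺

All of these have 10 electrons, so size is governed by nuclear charge alone: the more protons, the stronger the pull on the same electron cloud, and the smaller the ion.
Nuclear charges: Al³⁺ (Z=13), Mg²⁺ (Z=12), F⁻ (Z=9), O²⁻ (Z=8).
Largest to smallest: O²⁻ > F⁻ > Mg²⁺ > Al³⁺.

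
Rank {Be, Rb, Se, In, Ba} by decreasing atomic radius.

Rb > Ba > In > Se > Be

Be is in period 2, group 2; Se is in period 4, group 16; Rb is in period 5, group 1; In is in period 5, group 13; Ba is in period 6, group 2.
Atomic radius shrinks across a period as nuclear charge pulls the same shell inward, and grows down a group as new shells are added.
Here both period and group differ, so the two effects have to be weighed against each other.
Se > Be: the two effects oppose for this pair; the down-group effect wins (116 vs 102 pm).
In > Se: both effects reinforce here, so In is clearly the larger of the two.
Ba > In: relative to In, both the across-period and down-group shifts push Ba's atomic radius up.
Rb > Ba: the two effects oppose for this pair; the across-period effect wins (210 vs 196 pm).
Tabulated atomic radius (pm): Be 102, Se 116, Rb 210, In 142, Ba 196.
So from largest to smallest: Rb > Ba > In > Se > Be.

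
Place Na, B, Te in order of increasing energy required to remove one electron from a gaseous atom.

Na < B < Te

B is in period 2, group 13; Na is in period 3, group 1; Te is in period 5, group 16.
Removing the outermost electron gets harder across a period and easier down a group.
These span different periods and groups, so the two trends combine.
B > Na: relative to Na, both the across-period and down-group shifts push B's first ionization energy up.
Te > B: period and group pull opposite ways; the across-period shift dominates (869 vs 801 kJ/mol).
Approximate values (kJ/mol): B 801, Na 496, Te 869.
So from lowest to highest: Na < B < Te.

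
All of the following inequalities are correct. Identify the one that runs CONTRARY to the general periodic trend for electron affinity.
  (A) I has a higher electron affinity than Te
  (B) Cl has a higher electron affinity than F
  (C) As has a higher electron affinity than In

(B)

The general trend: electron affinity increases across a period and decreases down a group.
(A) I (period 5, group 17) vs Te (period 5, group 16): the stated order agrees with the simple trend.
(B) Cl (period 3, group 17) vs F (period 2, group 17): the stated order contradicts the simple trend.
(C) As (period 4, group 15) vs In (period 5, group 13): the stated order agrees with the simple trend.
The exception is (B): F's small 2p subshell makes the incoming electron feel strong e⁻–e⁻ repulsion, so Cl actually releases more energy on gaining an electron.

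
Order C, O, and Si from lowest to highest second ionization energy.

Si < C < O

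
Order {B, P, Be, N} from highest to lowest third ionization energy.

Be > N > B > P

The third ionization energy removes an electron from the +2 ion. For each element: B²⁺ still has 1 valence electron; P²⁺ still has 3 valence electrons; Be²⁺ is the bare [He] core; N²⁺ still has 3 valence electrons.
Pulling an electron out of a noble-gas core costs far more than removing a remaining valence electron, so Be sits at the high end of IE_3.
Valence configurations: B²⁺ [He]2s¹, P²⁺ [Ne]3s²3p¹, N²⁺ [He]2s²2p¹.
Approximate IE_3 values (kJ/mol): B 3660, P 2914, Be 14849, N 4578.
Hence IE_3: P < B < N < Be.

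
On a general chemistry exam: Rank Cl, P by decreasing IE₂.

Cl > P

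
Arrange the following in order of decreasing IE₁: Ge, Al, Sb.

Sb > Ge > Al

Al is in period 3, group 13; Ge is in period 4, group 14; Sb is in period 5, group 15.
IE₁ increases left→right with effective nuclear charge and decreases top→bottom as the valence shell moves farther out.
These sit on a diagonal, where the across-period and down-group effects partly cancel.
Ge > Al: the two effects oppose for this pair; the across-period effect wins (762 vs 578 kJ/mol).
Sb > Ge: period and group pull opposite ways; the across-period shift dominates (831 vs 762 kJ/mol).
Tabulated first ionization energy (kJ/mol): Al 578, Ge 762, Sb 831.
So from highest to lowest: Sb > Ge > Al.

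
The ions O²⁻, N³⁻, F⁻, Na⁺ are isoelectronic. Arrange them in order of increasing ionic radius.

Na⁺, F⁻, O²⁻, N³⁻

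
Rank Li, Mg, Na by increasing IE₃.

Na < Mg < Li

IE_3 is the cost of taking one more electron from the +2 cation: Li²⁺ is already 1 electron into the core; Mg²⁺ is the bare [Ne] core; Na²⁺ is already 1 electron into the core.
All of these are removing an electron from a noble-gas core or deeper; the smaller core (lower principal quantum number) is held far more tightly, and within a period the higher nuclear charge binds the same core more tightly.
Tabulated IE_3 (kJ/mol): Li 11815, Mg 7733, Na 6910.
Overall IE_3 order: Na < Mg < Li.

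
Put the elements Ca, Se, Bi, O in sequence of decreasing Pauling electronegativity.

O > Se > Bi > Ca

O is in period 2, group 16; Ca is in period 4, group 2; Se is in period 4, group 16; Bi is in period 6, group 15.
Electronegativity increases across a period and decreases down a group, tracking effective nuclear charge and atomic size.
Here both period and group differ, so the two effects have to be weighed against each other.
Bi > Ca: period and group pull opposite ways; the across-period shift dominates (2.02 vs 1.00).
Se > Bi: both effects reinforce here, so Se is clearly the higher of the two.
O > Se: they share group 16; the group trend gives O the larger value.
For reference (Pauling): O 3.44, Ca 1.00, Se 2.55, Bi 2.02.
So from highest to lowest: O > Se > Bi > Ca.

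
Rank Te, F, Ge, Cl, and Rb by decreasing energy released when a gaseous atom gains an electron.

F is in period 2, group 17; Cl is in period 3, group 17; Ge is in period 4, group 14; Rb is in period 5, group 1; Te is in period 5, group 16.
EA tends to increase across a period and decrease down a group, though the pattern is less regular than for IE or radius.
Here both period and group differ, so the two effects have to be weighed against each other.
Ge > Rb: both effects reinforce here, so Ge is clearly the higher of the two.
Te > Ge: period and group pull opposite ways; the across-period shift dominates (190 vs 119 kJ/mol).
F > Te: relative to Te, both the across-period and down-group shifts push F's electron affinity up.
Cl > F: this pair runs against the simple trend — see the exception note.
Note the exception: Cl has a higher electron affinity than F, contrary to the simple trend — F's small 2p subshell makes the incoming electron feel strong e⁻–e⁻ repulsion, so Cl actually releases more energy on gaining an electron.
Approximate values (kJ/mol): F 328, Cl 349, Ge 119, Rb 47, Te 190.
So from highest to lowest: Cl > F > Te > Ge > Rb.

Cl > F > Te > Ge > Rb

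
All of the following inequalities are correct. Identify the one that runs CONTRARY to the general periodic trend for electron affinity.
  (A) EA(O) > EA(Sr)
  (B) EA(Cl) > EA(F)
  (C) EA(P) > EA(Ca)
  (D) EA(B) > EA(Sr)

(B)

The general trend: electron affinity increases across a period and decreases down a group.
(A) O (period 2, group 16) vs Sr (period 5, group 2): the stated order agrees with the simple trend.
(B) Cl (period 3, group 17) vs F (period 2, group 17): the stated order contradicts the simple trend.
(C) P (period 3, group 15) vs Ca (period 4, group 2): the stated order agrees with the simple trend.
(D) B (period 2, group 13) vs Sr (period 5, group 2): the stated order agrees with the simple trend.
The exception is (B): F's small 2p subshell makes the incoming electron feel strong e⁻–e⁻ repulsion, so Cl actually releases more energy on gaining an electron.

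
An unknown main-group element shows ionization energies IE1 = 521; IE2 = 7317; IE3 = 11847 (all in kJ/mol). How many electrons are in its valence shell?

Look for the largest jump between consecutive ionization energies: IE2/IE1 ≈ 14.0, far larger than any earlier ratio.
That jump marks the point where a core electron is being removed. So the atom has 1 valence electron.

1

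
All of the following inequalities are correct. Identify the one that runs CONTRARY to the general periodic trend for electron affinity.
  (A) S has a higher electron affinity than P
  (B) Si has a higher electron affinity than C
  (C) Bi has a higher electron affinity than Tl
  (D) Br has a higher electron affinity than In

The general trend: electron affinity increases across a period and decreases down a group.
(A) S (period 3, group 16) vs P (period 3, group 15): the stated order agrees with the simple trend.
(B) Si (period 3, group 14) vs C (period 2, group 14): the stated order contradicts the simple trend.
(C) Bi (period 6, group 15) vs Tl (period 6, group 13): the stated order agrees with the simple trend.
(D) Br (period 4, group 17) vs In (period 5, group 13): the stated order agrees with the simple trend.
The exception is (B): Si's larger, more diffuse 3p orbitals accept an added electron slightly more readily than C's compact 2p.

(B)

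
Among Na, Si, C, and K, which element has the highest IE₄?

Na

After 3 electrons have been removed, what remains? Na³⁺ is already 2 electrons into the core; Si³⁺ still has 1 valence electron; C³⁺ still has 1 valence electron; K³⁺ is already 2 electrons into the core.
Usually core removal costs more than valence removal, but here the competition is close: a tightly held n=2 valence electron can cost more to remove than an n=3 core electron, so the actual values have to decide it.
Valence configurations: Si³⁺ [Ne]3s¹, C³⁺ [He]2s¹.
Tabulated IE_4 (kJ/mol): Na 9543, Si 4356, C 6223, K 5877.
Putting it together, IE_4: Si < K < C < Na.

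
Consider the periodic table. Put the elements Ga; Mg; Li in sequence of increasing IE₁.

IE₁ increases left→right with effective nuclear charge and decreases top→bottom as the valence shell moves farther out.
These sit on a diagonal, where the across-period and down-group effects partly cancel.
Ga > Li: period and group pull opposite ways; the across-period shift dominates (579 vs 520 kJ/mol).
Mg > Ga: the two effects oppose for this pair; the down-group effect wins (738 vs 579 kJ/mol).
Approximate values (kJ/mol): Li 520, Mg 738, Ga 579.
So from lowest to highest: Li < Ga < Mg.

Li < Ga < Mg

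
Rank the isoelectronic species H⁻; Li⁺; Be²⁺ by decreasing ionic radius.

All of these have 2 electrons, so size is governed by nuclear charge alone: the more protons, the stronger the pull on the same electron cloud, and the smaller the ion.
Nuclear charges: Be²⁺ (Z=4), Li⁺ (Z=3), H⁻ (Z=1).
Largest to smallest: H⁻ > Li⁺ > Be²⁺.

H⁻ > Li⁺ > Be²⁺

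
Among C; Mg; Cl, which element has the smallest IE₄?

After 3 electrons have been removed, what remains? C³⁺ still has 1 valence electron; Mg³⁺ is already 1 electron into the core; Cl³⁺ still has 4 valence electrons.
Pulling an electron out of a noble-gas core costs far more than removing a remaining valence electron, so Mg sits at the high end of IE_4.
Valence configurations: C³⁺ [He]2s¹, Cl³⁺ [Ne]3s²3p².
Approximate IE_4 values (kJ/mol): C 6223, Mg 10543, Cl 5159.
So the fourth ionization energies run Cl < C < Mg.

Cl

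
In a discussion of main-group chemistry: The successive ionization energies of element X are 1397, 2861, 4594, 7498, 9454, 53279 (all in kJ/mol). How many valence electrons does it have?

5

Look for the largest jump between consecutive ionization energies: IE6/IE5 ≈ 5.6, far larger than any earlier ratio.
That jump marks the point where a core electron is being removed. So the atom has 5 valence electrons.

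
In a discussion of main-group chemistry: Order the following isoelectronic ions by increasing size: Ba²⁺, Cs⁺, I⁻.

All of these have 54 electrons, so size is governed by nuclear charge alone: the more protons, the stronger the pull on the same electron cloud, and the smaller the ion.
Nuclear charges: Ba²⁺ (Z=56), Cs⁺ (Z=55), I⁻ (Z=53).
Smallest to largest: Ba²⁺ < Cs⁺ < I⁻.

Ba²⁺ < Cs⁺ < I⁻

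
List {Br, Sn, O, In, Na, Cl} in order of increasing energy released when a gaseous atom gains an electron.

O is in period 2, group 16; Na is in period 3, group 1; Cl is in period 3, group 17; Br is in period 4, group 17; In is in period 5, group 13; Sn is in period 5, group 14.
Atoms with high Z_eff and room in the valence shell (especially the halogens) have the most exothermic electron affinities.
These span different periods and groups, so the two trends combine.
Na > In: period and group pull opposite ways; the down-group shift dominates (53 vs 29 kJ/mol).
Sn > Na: the two effects oppose for this pair; the across-period effect wins (107 vs 53 kJ/mol).
O > Sn: both effects reinforce here, so O is clearly the higher of the two.
Br > O: period and group pull opposite ways; the across-period shift dominates (325 vs 141 kJ/mol).
Cl > Br: Cl sits above Br in group 17, so the down-group effect alone puts Cl higher.
For reference (kJ/mol): O 141, Na 53, Cl 349, Br 325, In 29, Sn 107.
So from lowest to highest: In < Na < Sn < O < Br < Cl.

In < Na < Sn < O < Br < Cl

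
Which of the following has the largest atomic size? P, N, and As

As

N is in period 2, group 15; P is in period 3, group 15; As is in period 4, group 15.
Moving right in a period, electrons are added to the same shell under a stronger nuclear pull, so atoms get smaller; moving down, a new shell is opened and atoms get larger.
All are in group 15, so atomic radius increases down the group.
The largest atomic size among these belongs to As.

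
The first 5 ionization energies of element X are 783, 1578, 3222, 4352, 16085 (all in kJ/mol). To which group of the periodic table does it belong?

Look for the largest jump between consecutive ionization energies: IE5/IE4 ≈ 3.7, far larger than any earlier ratio.
That jump marks the point where a core electron is being removed. So the atom has 4 valence electrons.
A main-group element with 4 valence electrons is in group 14.

Group 14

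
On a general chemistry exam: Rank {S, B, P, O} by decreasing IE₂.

IE_2 is the cost of taking one more electron from the +1 cation: S⁺ still has 5 valence electrons; B⁺ still has 2 valence electrons; P⁺ still has 4 valence electrons; O⁺ still has 5 valence electrons.
All are still removing valence electrons, so compare the +1 ions as you would atoms: IE_2 generally rises across a period (higher Z_eff) and falls down a group (larger shell), subject to the usual subshell exceptions.
Valence configurations: S⁺ [Ne]3s²3p³, B⁺ [He]2s², P⁺ [Ne]3s²3p², O⁺ [He]2s²2p³.
The numbers (kJ/mol): S 2252, B 2427, P 1907, O 3388.
Putting it together, IE_2: P < S < B < O.

O, B, S, P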